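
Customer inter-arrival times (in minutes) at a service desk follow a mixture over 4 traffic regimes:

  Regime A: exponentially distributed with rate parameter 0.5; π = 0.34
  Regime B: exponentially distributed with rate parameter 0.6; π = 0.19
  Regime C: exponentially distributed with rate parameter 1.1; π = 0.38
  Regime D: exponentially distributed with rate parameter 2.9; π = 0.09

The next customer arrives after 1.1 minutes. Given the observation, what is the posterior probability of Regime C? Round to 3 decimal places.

By Bayes' theorem, P(k | x) = π_k f_k(x) / Σ_j π_j f_j(x).
Exponential densities:
  p_A = 0.288475
  p_B = 0.310111
  p_C = 0.328017
  p_D = 0.119398
Weight by the priors:
  π_A·p_A = 0.34 × 0.288475 = 0.0980815
  π_B·p_B = 0.19 × 0.310111 = 0.0589211
  π_C·p_C = 0.38 × 0.328017 = 0.124646
  π_D·p_D = 0.09 × 0.119398 = 0.0107459
Normaliser: 0.0980815 + 0.0589211 + 0.124646 + 0.0107459 = 0.292395
Responsibility of Regime C: 0.124646 / 0.292395 ≈ 0.426

0.426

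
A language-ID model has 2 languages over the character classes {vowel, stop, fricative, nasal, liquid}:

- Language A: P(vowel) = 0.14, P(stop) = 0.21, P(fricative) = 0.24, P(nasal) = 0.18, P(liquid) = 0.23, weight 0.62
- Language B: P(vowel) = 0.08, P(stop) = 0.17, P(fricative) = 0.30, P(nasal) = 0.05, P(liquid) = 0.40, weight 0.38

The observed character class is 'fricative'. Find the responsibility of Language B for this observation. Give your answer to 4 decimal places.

0.4338

The responsibility of component k is w_k f_k(x) divided by Σ_j w_j f_j(x).
Evaluate each component's likelihood at the observed value:
  L_A = 0.24
  L_B = 0.3
Prior × likelihood for each component:
  w_A·L_A = 0.62 × 0.24 = 0.1488
  w_B·L_B = 0.38 × 0.3 = 0.114
Denominator: 0.1488 + 0.114 = 0.2628
P(Language B | x) ≈ 0.4338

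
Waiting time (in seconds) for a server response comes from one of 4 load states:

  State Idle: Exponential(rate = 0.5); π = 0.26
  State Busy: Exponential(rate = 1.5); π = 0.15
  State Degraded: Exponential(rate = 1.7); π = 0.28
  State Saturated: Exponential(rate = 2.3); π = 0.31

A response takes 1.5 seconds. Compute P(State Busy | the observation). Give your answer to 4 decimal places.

0.1636

By Bayes' theorem, P(k | x) = w_k f_k(x) / Σ_j w_j f_j(x).
Evaluate each component's likelihood at the observed value:
  p_Idle = 0.236183
  p_Busy = 0.158099
  p_Degraded = 0.132739
  p_Saturated = 0.073015
Prior × likelihood for each component:
  w_Idle·p_Idle = 0.26 × 0.236183 = 0.0614077
  w_Busy·p_Busy = 0.15 × 0.158099 = 0.0237148
  w_Degraded·p_Degraded = 0.28 × 0.132739 = 0.0371669
  w_Saturated·p_Saturated = 0.31 × 0.073015 = 0.0226346
Normaliser: 0.0614077 + 0.0237148 + 0.0371669 + 0.0226346 = 0.144924
So the posterior for State Busy is 0.0237148 / 0.144924 ≈ 0.1636.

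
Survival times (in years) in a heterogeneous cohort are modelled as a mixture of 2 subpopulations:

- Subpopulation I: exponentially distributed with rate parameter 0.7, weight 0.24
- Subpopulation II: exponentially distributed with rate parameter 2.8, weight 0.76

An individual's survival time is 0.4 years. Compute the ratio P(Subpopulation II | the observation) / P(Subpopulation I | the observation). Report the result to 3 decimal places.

5.468

Since P(k|x) ∝ π_k f_k(x), the posterior odds are π_i f_i(x) / (π_j f_j(x)).
Component likelihoods at x = 0.4 years:
  f_I = 0.529049
  f_II = 0.913583
Posterior odds = (π_II·f_II) / (π_I·f_I) = (0.76·0.913583) / (0.24·0.529049) = 0.694323 / 0.126972 ≈ 5.468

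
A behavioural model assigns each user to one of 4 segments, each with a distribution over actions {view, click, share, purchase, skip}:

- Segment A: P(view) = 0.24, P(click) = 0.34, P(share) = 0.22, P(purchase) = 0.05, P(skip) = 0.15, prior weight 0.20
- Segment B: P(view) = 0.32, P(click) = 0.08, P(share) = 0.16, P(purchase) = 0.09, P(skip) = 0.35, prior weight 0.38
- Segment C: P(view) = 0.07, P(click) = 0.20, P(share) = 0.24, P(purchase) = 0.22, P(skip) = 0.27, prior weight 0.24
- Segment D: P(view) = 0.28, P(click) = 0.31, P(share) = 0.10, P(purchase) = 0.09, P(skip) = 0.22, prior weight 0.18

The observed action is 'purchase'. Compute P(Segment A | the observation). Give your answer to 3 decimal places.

P(component k | x) = π_k·f_k(x) / marginal(x), where marginal(x) = Σ_j π_j·f_j(x).
Component likelihoods at x = 'purchase':
  f_A = 0.05
  f_B = 0.09
  f_C = 0.22
  f_D = 0.09
Multiply by the mixture weights:
  π_A·f_A = 0.20 × 0.05 = 0.01
  π_B·f_B = 0.38 × 0.09 = 0.0342
  π_C·f_C = 0.24 × 0.22 = 0.0528
  π_D·f_D = 0.18 × 0.09 = 0.0162
Evidence: 0.01 + 0.0342 + 0.0528 + 0.0162 = 0.1132
P(Segment A | x) ≈ 0.088

0.088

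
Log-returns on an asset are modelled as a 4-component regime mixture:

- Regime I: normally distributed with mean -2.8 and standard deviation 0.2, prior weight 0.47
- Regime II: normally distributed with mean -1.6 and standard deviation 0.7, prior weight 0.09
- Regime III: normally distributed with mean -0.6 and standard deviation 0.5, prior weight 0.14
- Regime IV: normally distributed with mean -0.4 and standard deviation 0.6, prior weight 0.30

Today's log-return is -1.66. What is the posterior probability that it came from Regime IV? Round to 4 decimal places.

0.2590

Apply Bayes' rule: the posterior for each component is proportional to its prior times its likelihood at x.
Component likelihoods at x = -1.66:
  L_I = (1/(0.2·√(2π)))·exp(−(-1.66−-2.8)²/(2·0.2²)) = 1.994711·exp(-16.24500) = 1.75698e-07
  L_II = (1/(0.7·√(2π)))·exp(−(-1.66−-1.6)²/(2·0.7²)) = 0.569918·exp(-0.00367) = 0.567828
  L_III = (1/(0.5·√(2π)))·exp(−(-1.66−-0.6)²/(2·0.5²)) = 0.797885·exp(-2.24720) = 0.0843322
  L_IV = (1/(0.6·√(2π)))·exp(−(-1.66−-0.4)²/(2·0.6²)) = 0.664904·exp(-2.20500) = 0.073306
Multiply by the mixture weights:
  P(Z=I)·L_I = 0.47 × 1.75698e-07 = 8.25779e-08
  P(Z=II)·L_II = 0.09 × 0.567828 = 0.0511045
  P(Z=III)·L_III = 0.14 × 0.0843322 = 0.0118065
  P(Z=IV)·L_IV = 0.30 × 0.073306 = 0.0219918
Marginal: 8.25779e-08 + 0.0511045 + 0.0118065 + 0.0219918 = 0.0849029
So the posterior for Regime IV is 0.0219918 / 0.0849029 ≈ 0.2590.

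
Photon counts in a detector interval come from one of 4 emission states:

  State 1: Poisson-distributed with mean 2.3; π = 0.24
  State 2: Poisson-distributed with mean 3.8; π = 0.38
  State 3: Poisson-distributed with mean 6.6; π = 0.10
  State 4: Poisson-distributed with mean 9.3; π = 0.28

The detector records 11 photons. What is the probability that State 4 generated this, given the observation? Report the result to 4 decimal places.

0.8772

By Bayes' theorem, P(k | x) = w_k f_k(x) / Σ_j w_j f_j(x).
Poisson probabilities:
  p_1 = 2.39317e-05
  p_2 = 0.00133704
  p_3 = 0.0352764
  p_4 = 0.10309
Multiply by the mixture weights:
  w_1·p_1 = 0.24 × 2.39317e-05 = 5.7436e-06
  w_2·p_2 = 0.38 × 0.00133704 = 0.000508076
  w_3·p_3 = 0.10 × 0.0352764 = 0.00352764
  w_4·p_4 = 0.28 × 0.10309 = 0.0288653
Marginal: 5.7436e-06 + 0.000508076 + 0.00352764 + 0.0288653 = 0.0329068
P(State 4 | data) ≈ 0.8772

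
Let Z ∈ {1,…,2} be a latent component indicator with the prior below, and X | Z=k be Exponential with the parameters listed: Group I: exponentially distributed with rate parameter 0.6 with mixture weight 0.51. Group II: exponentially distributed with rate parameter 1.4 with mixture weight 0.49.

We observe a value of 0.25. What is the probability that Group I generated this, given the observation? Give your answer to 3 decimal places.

0.353

By Bayes' theorem, P(k | x) = π_k f_k(x) / Σ_j π_j f_j(x).
Evaluate each component's likelihood at the observed value:
  L_I = 0.6·e^(−0.6·0.25) = 0.6·e^(−0.1500) = 0.516425
  L_II = 1.4·e^(−1.4·0.25) = 1.4·e^(−0.3500) = 0.986563
Multiply by the mixture weights:
  π_I·L_I = 0.51 × 0.516425 = 0.263377
  π_II·L_II = 0.49 × 0.986563 = 0.483416
Sum: 0.263377 + 0.483416 = 0.746793
Responsibility of Group I: 0.263377 / 0.746793 ≈ 0.353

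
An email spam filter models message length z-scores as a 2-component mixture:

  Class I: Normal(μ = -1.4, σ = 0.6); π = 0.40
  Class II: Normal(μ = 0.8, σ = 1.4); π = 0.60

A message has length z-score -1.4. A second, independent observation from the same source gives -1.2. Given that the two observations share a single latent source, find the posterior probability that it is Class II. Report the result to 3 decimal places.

Apply Bayes' rule: the posterior for each component is proportional to its prior times its likelihood at x.
Since both observations come from the same component, the likelihood for component k is f_k(x₁)·f_k(x₂).
  p_I = [0.664904] × [0.628972] = 0.418206
  p_II = [0.0829013] × [0.102713] = 0.00851502
Weight by the priors:
  P(Z=I)·p_I = 0.40 × 0.418206 = 0.167282
  P(Z=II)·p_II = 0.60 × 0.00851502 = 0.00510901
Evidence: 0.167282 + 0.00510901 = 0.172391
Responsibility of Class II: 0.00510901 / 0.172391 ≈ 0.030

0.030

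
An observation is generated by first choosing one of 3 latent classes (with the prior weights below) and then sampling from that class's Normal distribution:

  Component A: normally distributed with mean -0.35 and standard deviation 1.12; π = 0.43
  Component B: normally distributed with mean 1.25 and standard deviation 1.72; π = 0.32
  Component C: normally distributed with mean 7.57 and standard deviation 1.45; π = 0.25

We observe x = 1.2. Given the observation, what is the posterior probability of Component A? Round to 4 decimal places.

0.4421

The responsibility of component k is w_k f_k(x) divided by Σ_j w_j f_j(x).
Evaluate each component's likelihood at the observed value:
  L_A = (1/(1.12·√(2π)))·exp(−(1.2−-0.35)²/(2·1.12²)) = 0.356198·exp(-0.95763) = 0.13671
  L_B = (1/(1.72·√(2π)))·exp(−(1.2−1.25)²/(2·1.72²)) = 0.231943·exp(-0.00042) = 0.231845
  L_C = (1/(1.45·√(2π)))·exp(−(1.2−7.57)²/(2·1.45²)) = 0.275133·exp(-9.64968) = 1.77313e-05
Multiply by the mixture weights:
  w_A·L_A = 0.43 × 0.13671 = 0.0587851
  w_B·L_B = 0.32 × 0.231845 = 0.0741905
  w_C·L_C = 0.25 × 1.77313e-05 = 4.43282e-06
Normaliser: 0.0587851 + 0.0741905 + 4.43282e-06 = 0.13298
P(Component A | data) ≈ 0.4421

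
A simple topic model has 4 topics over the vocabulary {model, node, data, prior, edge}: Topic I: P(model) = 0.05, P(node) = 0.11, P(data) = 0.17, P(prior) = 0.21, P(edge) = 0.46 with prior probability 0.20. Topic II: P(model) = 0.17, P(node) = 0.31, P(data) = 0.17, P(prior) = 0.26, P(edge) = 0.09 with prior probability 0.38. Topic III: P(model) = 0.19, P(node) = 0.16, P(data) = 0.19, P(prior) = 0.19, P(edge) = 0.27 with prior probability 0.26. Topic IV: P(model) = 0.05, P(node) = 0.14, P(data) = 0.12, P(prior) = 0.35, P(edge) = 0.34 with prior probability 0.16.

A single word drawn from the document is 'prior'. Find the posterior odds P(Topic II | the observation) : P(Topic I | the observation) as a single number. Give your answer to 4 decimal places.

2.3524

Since P(k|x) ∝ P(Z=k) f_k(x), the posterior odds are P(Z=i) f_i(x) / (P(Z=j) f_j(x)).
Categorical probabilities:
  L_I = 0.21
  L_II = 0.26
  L_III = 0.19
  L_IV = 0.35
Posterior odds = (P(Z=II)·L_II) / (P(Z=I)·L_I) = (0.38·0.26) / (0.20·0.21) = 0.0988 / 0.042 ≈ 2.3524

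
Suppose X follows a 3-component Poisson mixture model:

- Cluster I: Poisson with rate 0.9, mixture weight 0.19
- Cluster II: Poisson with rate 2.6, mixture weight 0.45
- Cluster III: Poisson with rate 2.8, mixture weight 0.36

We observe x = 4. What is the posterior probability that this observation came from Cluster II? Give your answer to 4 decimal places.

P(component k | x) = P(Z=k)·f_k(x) / marginal(x), where marginal(x) = Σ_j P(Z=j)·f_j(x).
Component likelihoods at x = 4:
  f_I = e^(−0.9)·0.9^4/4! = 0.0111146
  f_II = e^(−2.6)·2.6^4/4! = 0.141422
  f_III = e^(−2.8)·2.8^4/4! = 0.155739
Unnormalised posteriors:
  P(Z=I)·f_I = 0.19 × 0.0111146 = 0.00211177
  P(Z=II)·f_II = 0.45 × 0.141422 = 0.0636398
  P(Z=III)·f_III = 0.36 × 0.155739 = 0.0560659
Evidence: 0.00211177 + 0.0636398 + 0.0560659 = 0.121818
P(Cluster II | the observation) = 0.0636398 / 0.121818 ≈ 0.5224

0.5224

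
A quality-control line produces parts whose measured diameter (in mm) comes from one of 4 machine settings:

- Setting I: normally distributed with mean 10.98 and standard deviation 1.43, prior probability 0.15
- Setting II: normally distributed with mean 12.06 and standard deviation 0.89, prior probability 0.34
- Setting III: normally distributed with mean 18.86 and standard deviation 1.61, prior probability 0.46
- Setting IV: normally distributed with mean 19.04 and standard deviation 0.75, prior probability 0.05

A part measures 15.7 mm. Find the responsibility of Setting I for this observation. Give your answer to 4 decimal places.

The responsibility of component k is π_k f_k(x) divided by Σ_j π_j f_j(x).
Component likelihoods at x = 15.7 mm:
  p_I = 0.00120182
  p_II = 0.000104534
  p_III = 0.0361047
  p_IV = 2.62631e-05
Multiply by the mixture weights:
  π_I·p_I = 0.15 × 0.00120182 = 0.000180273
  π_II·p_II = 0.34 × 0.000104534 = 3.55417e-05
  π_III·p_III = 0.46 × 0.0361047 = 0.0166081
  π_IV·p_IV = 0.05 × 2.62631e-05 = 1.31316e-06
Denominator: 0.000180273 + 3.55417e-05 + 0.0166081 + 1.31316e-06 = 0.0168253
Responsibility of Setting I: 0.000180273 / 0.0168253 ≈ 0.0107

0.0107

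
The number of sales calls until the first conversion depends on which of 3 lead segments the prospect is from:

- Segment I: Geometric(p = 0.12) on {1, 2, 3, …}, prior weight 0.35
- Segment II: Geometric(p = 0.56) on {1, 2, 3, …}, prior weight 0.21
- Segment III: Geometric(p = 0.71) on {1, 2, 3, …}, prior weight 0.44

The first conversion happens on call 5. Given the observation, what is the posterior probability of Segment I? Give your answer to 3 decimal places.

The responsibility of component k is P(Z=k) f_k(x) divided by Σ_j P(Z=j) f_j(x).
Component likelihoods at x = 5:
  L_I = 0.12·(1−0.12)^4 = 0.12·0.599695 = 0.0719634
  L_II = 0.56·(1−0.56)^4 = 0.56·0.037481 = 0.0209893
  L_III = 0.71·(1−0.71)^4 = 0.71·0.00707281 = 0.0050217
Unnormalised posteriors:
  P(Z=I)·L_I = 0.35 × 0.0719634 = 0.0251872
  P(Z=II)·L_II = 0.21 × 0.0209893 = 0.00440776
  P(Z=III)·L_III = 0.44 × 0.0050217 = 0.00220955
Sum: 0.0251872 + 0.00440776 + 0.00220955 = 0.0318045
So the posterior for Segment I is 0.0251872 / 0.0318045 ≈ 0.792.

0.792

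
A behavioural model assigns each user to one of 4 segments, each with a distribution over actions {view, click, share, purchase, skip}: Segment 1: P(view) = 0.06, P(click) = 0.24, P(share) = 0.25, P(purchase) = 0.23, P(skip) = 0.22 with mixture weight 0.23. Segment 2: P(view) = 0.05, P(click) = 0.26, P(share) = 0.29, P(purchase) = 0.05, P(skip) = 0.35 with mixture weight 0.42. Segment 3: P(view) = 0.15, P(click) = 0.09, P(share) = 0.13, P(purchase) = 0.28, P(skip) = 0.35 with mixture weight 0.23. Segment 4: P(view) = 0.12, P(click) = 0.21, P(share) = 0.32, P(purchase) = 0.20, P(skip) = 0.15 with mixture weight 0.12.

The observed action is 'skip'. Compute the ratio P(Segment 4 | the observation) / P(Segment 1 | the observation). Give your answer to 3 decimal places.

0.356

Since P(k|x) ∝ P(Z=k) f_k(x), the posterior odds are P(Z=i) f_i(x) / (P(Z=j) f_j(x)).
Categorical probabilities:
  f_1 = P(skip | comp) = 0.22
  f_2 = P(skip | comp) = 0.35
  f_3 = P(skip | comp) = 0.35
  f_4 = P(skip | comp) = 0.15
Odds = (0.12/0.23) × (0.15/0.22) = 0.521739 × 0.681818 ≈ 0.356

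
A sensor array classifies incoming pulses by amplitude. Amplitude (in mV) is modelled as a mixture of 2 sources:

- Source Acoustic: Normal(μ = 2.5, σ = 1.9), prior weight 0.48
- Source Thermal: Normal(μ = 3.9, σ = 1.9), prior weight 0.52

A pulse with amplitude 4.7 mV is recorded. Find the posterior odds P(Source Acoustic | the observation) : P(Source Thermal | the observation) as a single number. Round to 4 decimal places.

0.5159

Since P(k|x) ∝ π_k f_k(x), the posterior odds are π_i f_i(x) / (π_j f_j(x)).
Normal densities:
  f_Acoustic = (1/(1.9·√(2π)))·exp(−(4.7−2.5)²/(2·1.9²)) = 0.209970·exp(-0.67036) = 0.107405
  f_Thermal = (1/(1.9·√(2π)))·exp(−(4.7−3.9)²/(2·1.9²)) = 0.209970·exp(-0.08864) = 0.192158
Odds = (0.48/0.52) × (0.107405/0.192158) = 0.923077 × 0.558938 ≈ 0.5159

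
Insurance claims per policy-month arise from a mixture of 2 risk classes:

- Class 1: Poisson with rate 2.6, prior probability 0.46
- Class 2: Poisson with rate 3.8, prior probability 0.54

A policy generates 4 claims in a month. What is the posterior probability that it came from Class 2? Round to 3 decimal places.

0.617

P(component k | x) = π_k·f_k(x) / marginal(x), where marginal(x) = Σ_j π_j·f_j(x).
Evaluate each component's likelihood at the observed value:
  f_1 = 0.141422
  f_2 = 0.194359
Prior × likelihood for each component:
  π_1·f_1 = 0.46 × 0.141422 = 0.065054
  π_2·f_2 = 0.54 × 0.194359 = 0.104954
Evidence: 0.065054 + 0.104954 = 0.170008
Responsibility of Class 2: 0.104954 / 0.170008 ≈ 0.617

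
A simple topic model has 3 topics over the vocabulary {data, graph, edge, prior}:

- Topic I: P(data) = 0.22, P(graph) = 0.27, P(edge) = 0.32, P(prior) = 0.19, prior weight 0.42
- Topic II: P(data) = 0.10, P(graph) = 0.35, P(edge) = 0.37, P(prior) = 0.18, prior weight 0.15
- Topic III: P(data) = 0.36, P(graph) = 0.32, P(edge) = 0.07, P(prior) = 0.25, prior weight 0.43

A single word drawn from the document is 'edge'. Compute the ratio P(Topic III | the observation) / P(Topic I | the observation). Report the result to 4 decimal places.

Only the two components matter; the odds are (w_i f_i(x)) / (w_j f_j(x)).
Categorical probabilities:
  p_I = P(edge | comp) = 0.32
  p_II = P(edge | comp) = 0.37
  p_III = P(edge | comp) = 0.07
0.0301 / 0.1344 ≈ 0.2240

0.2240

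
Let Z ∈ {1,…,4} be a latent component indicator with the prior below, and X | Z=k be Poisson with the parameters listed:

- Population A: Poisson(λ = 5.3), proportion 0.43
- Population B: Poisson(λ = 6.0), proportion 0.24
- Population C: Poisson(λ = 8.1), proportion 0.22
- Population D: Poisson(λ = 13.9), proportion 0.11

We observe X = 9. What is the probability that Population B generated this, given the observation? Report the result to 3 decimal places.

The responsibility of component k is π_k f_k(x) divided by Σ_j π_j f_j(x).
Component likelihoods at x = 9:
  f_A = 0.0453899
  f_B = 0.0688385
  f_C = 0.12555
  f_D = 0.0490543
Multiply by the mixture weights:
  π_A·f_A = 0.43 × 0.0453899 = 0.0195176
  π_B·f_B = 0.24 × 0.0688385 = 0.0165212
  π_C·f_C = 0.22 × 0.12555 = 0.027621
  π_D·f_D = 0.11 × 0.0490543 = 0.00539597
Sum: 0.0195176 + 0.0165212 + 0.027621 + 0.00539597 = 0.0690559
Responsibility of Population B: 0.0165212 / 0.0690559 ≈ 0.239

0.239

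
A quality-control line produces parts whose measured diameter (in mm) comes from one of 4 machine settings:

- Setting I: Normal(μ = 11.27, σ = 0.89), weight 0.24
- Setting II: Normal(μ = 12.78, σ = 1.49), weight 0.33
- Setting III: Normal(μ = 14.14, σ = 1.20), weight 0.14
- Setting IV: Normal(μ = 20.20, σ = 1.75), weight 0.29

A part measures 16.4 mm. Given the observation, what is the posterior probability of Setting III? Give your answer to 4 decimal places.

The responsibility of component k is π_k f_k(x) divided by Σ_j π_j f_j(x).
Normal densities:
  p_I = (1/(0.89·√(2π)))·exp(−(16.4−11.27)²/(2·0.89²)) = 0.448250·exp(-16.61211) = 2.7351e-08
  p_II = (1/(1.49·√(2π)))·exp(−(16.4−12.78)²/(2·1.49²)) = 0.267746·exp(-2.95131) = 0.0139954
  p_III = (1/(1.20·√(2π)))·exp(−(16.4−14.14)²/(2·1.20²)) = 0.332452·exp(-1.77347) = 0.0564312
  p_IV = (1/(1.75·√(2π)))·exp(−(16.4−20.20)²/(2·1.75²)) = 0.227967·exp(-2.35755) = 0.0215775
Weight by the priors:
  π_I·p_I = 0.24 × 2.7351e-08 = 6.56425e-09
  π_II·p_II = 0.33 × 0.0139954 = 0.0046185
  π_III·p_III = 0.14 × 0.0564312 = 0.00790037
  π_IV·p_IV = 0.29 × 0.0215775 = 0.00625747
Marginal: 6.56425e-09 + 0.0046185 + 0.00790037 + 0.00625747 = 0.0187763
P(Setting III | data) = 0.00790037 / 0.0187763 ≈ 0.4208

0.4208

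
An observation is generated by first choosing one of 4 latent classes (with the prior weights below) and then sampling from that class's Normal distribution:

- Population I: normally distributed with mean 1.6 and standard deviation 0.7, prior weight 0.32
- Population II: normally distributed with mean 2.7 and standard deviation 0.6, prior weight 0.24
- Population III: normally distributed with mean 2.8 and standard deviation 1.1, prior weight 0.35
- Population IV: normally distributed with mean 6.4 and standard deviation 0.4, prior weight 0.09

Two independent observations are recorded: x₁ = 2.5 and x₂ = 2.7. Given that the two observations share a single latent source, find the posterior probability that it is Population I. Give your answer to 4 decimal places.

0.0839

Apply Bayes' rule: the posterior for each component is proportional to its prior times its likelihood at x.
Since both observations come from the same component, the likelihood for component k is f_k(x₁)·f_k(x₂).
  f_I = [0.249376] × [0.165803] = 0.0413472
  f_II = [0.628972] × [0.664904] = 0.418206
  f_III = [0.349435] × [0.361179] = 0.126209
  f_IV = [2.27138e-21] × [2.62536e-19] = 5.96321e-40
Prior × likelihood for each component:
  w_I·f_I = 0.32 × 0.0413472 = 0.0132311
  w_II·f_II = 0.24 × 0.418206 = 0.100369
  w_III·f_III = 0.35 × 0.126209 = 0.044173
  w_IV·f_IV = 0.09 × 5.96321e-40 = 5.36688e-41
Sum: 0.0132311 + 0.100369 + 0.044173 + 5.36688e-41 = 0.157773
Responsibility of Population I: 0.0132311 / 0.157773 ≈ 0.0839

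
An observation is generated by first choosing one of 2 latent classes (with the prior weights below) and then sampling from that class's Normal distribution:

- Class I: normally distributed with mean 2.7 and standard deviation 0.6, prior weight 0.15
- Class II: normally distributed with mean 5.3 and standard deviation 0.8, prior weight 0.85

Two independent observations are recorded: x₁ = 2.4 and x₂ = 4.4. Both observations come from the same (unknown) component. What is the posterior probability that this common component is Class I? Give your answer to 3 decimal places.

Posterior ∝ prior × likelihood, so P(k | x) ∝ w_k f_k(x); normalise over all components.
Since both observations come from the same component, the likelihood for component k is f_k(x₁)·f_k(x₂).
  L_I = [0.586776] × [0.0120102] = 0.00704727
  L_II = [0.000698827] × [0.264846] = 0.000185081
Weight by the priors:
  w_I·L_I = 0.15 × 0.00704727 = 0.00105709
  w_II·L_II = 0.85 × 0.000185081 = 0.000157319
Evidence: 0.00105709 + 0.000157319 = 0.00121441
So the posterior for Class I is 0.00105709 / 0.00121441 ≈ 0.870.

0.870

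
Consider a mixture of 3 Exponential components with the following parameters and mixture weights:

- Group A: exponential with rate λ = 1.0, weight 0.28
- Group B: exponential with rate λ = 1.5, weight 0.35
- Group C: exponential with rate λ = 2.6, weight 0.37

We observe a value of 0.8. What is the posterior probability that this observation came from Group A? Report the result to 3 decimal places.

0.311

Apply Bayes' rule: the posterior for each component is proportional to its prior times its likelihood at x.
Component likelihoods at x = 0.8:
  L_A = 1.0·e^(−1.0·0.8) = 1.0·e^(−0.8000) = 0.449329
  L_B = 1.5·e^(−1.5·0.8) = 1.5·e^(−1.2000) = 0.451791
  L_C = 2.6·e^(−2.6·0.8) = 2.6·e^(−2.0800) = 0.324819
Unnormalised posteriors:
  P(Z=A)·L_A = 0.28 × 0.449329 = 0.125812
  P(Z=B)·L_B = 0.35 × 0.451791 = 0.158127
  P(Z=C)·L_C = 0.37 × 0.324819 = 0.120183
Normaliser: 0.125812 + 0.158127 + 0.120183 = 0.404122
So the posterior for Group A is 0.125812 / 0.404122 ≈ 0.311.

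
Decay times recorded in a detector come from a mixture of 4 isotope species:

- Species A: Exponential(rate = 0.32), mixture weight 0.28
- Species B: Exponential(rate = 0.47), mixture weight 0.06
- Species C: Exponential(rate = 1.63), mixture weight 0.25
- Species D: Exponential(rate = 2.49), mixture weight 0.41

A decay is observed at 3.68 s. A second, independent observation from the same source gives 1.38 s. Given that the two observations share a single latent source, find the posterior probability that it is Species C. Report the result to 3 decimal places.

0.025

Apply Bayes' rule: the posterior for each component is proportional to its prior times its likelihood at x.
Since both observations come from the same component, the likelihood for component k is f_k(x₁)·f_k(x₂).
  p_A = [0.0985655] × [0.205762] = 0.020281
  p_B = [0.083357] × [0.245705] = 0.0204813
  p_C = [0.00404684] × [0.171904] = 0.000695667
  p_D = [0.000261019] × [0.080145] = 2.09194e-05
Unnormalised posteriors:
  P(Z=A)·p_A = 0.28 × 0.020281 = 0.00567869
  P(Z=B)·p_B = 0.06 × 0.0204813 = 0.00122888
  P(Z=C)·p_C = 0.25 × 0.000695667 = 0.000173917
  P(Z=D)·p_D = 0.41 × 2.09194e-05 = 8.57695e-06
Denominator: 0.00567869 + 0.00122888 + 0.000173917 + 8.57695e-06 = 0.00709006
P(Species C | data) ≈ 0.025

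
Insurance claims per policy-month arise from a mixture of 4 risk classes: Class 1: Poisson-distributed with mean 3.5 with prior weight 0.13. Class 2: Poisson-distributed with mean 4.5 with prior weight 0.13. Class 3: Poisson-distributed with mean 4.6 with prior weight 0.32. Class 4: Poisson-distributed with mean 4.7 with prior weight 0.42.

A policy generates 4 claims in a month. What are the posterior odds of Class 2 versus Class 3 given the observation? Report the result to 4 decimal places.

Posterior odds = (P(Z=i) f_i(x)) / (P(Z=j) f_j(x)); the normalising sum cancels.
Evaluate each component's likelihood at the observed value:
  p_1 = 0.188812
  p_2 = 0.189808
  p_3 = 0.187528
  p_4 = 0.184925
0.024675 / 0.0600089 ≈ 0.4112

0.4112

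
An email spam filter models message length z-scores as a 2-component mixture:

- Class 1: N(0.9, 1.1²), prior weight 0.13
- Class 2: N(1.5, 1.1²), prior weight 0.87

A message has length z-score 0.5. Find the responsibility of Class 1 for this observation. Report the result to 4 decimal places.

P(component k | x) = π_k·f_k(x) / marginal(x), where marginal(x) = Σ_j π_j·f_j(x).
Component likelihoods at x = 0.5:
  L_1 = (1/(1.1·√(2π)))·exp(−(0.5−0.9)²/(2·1.1²)) = 0.362675·exp(-0.06612) = 0.339472
  L_2 = (1/(1.1·√(2π)))·exp(−(0.5−1.5)²/(2·1.1²)) = 0.362675·exp(-0.41322) = 0.239915
Weight by the priors:
  π_1·L_1 = 0.13 × 0.339472 = 0.0441313
  π_2·L_2 = 0.87 × 0.239915 = 0.208726
Sum: 0.0441313 + 0.208726 = 0.252857
P(Class 1 | the observation) ≈ 0.1745

0.1745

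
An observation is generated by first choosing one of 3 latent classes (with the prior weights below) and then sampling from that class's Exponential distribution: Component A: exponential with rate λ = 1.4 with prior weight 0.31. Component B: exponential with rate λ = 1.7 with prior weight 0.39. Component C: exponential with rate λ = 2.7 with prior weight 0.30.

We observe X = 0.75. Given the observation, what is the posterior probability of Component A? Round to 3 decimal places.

By Bayes' theorem, P(k | x) = π_k f_k(x) / Σ_j π_j f_j(x).
Exponential densities:
  f_A = 0.489913
  f_B = 0.475033
  f_C = 0.356383
Multiply by the mixture weights:
  π_A·f_A = 0.31 × 0.489913 = 0.151873
  π_B·f_B = 0.39 × 0.475033 = 0.185263
  π_C·f_C = 0.30 × 0.356383 = 0.106915
Evidence: 0.151873 + 0.185263 + 0.106915 = 0.444051
P(Component A | x) = 0.151873 / 0.444051 ≈ 0.342

0.342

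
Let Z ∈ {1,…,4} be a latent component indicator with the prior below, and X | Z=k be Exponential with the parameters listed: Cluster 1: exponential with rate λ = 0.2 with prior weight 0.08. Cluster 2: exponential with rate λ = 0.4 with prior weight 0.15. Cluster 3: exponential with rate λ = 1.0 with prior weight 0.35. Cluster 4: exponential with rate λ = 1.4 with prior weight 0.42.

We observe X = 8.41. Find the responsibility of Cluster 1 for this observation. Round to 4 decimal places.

By Bayes' theorem, P(k | x) = w_k f_k(x) / Σ_j w_j f_j(x).
Exponential densities:
  p_1 = 0.0372003
  p_2 = 0.0138386
  p_3 = 0.00022263
  p_4 = 1.07831e-05
Multiply by the mixture weights:
  w_1·p_1 = 0.08 × 0.0372003 = 0.00297603
  w_2·p_2 = 0.15 × 0.0138386 = 0.0020758
  w_3·p_3 = 0.35 × 0.00022263 = 7.79204e-05
  w_4·p_4 = 0.42 × 1.07831e-05 = 4.52891e-06
Evidence: 0.00297603 + 0.0020758 + 7.79204e-05 + 4.52891e-06 = 0.00513427
Responsibility of Cluster 1: 0.00297603 / 0.00513427 ≈ 0.5796

0.5796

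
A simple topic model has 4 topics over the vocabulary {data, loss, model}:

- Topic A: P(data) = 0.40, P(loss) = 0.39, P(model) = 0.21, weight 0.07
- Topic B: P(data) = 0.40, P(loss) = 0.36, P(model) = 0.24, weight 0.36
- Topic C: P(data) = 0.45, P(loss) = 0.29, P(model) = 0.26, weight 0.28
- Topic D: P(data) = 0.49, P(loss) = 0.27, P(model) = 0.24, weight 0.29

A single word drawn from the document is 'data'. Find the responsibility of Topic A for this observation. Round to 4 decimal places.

The responsibility of component k is P(Z=k) f_k(x) divided by Σ_j P(Z=j) f_j(x).
Categorical probabilities:
  p_A = P(data | comp) = 0.40
  p_B = P(data | comp) = 0.40
  p_C = P(data | comp) = 0.45
  p_D = P(data | comp) = 0.49
Prior × likelihood for each component:
  P(Z=A)·p_A = 0.07 × 0.4 = 0.028
  P(Z=B)·p_B = 0.36 × 0.4 = 0.144
  P(Z=C)·p_C = 0.28 × 0.45 = 0.126
  P(Z=D)·p_D = 0.29 × 0.49 = 0.1421
Marginal: 0.028 + 0.144 + 0.126 + 0.1421 = 0.4401
So the posterior for Topic A is 0.028 / 0.4401 ≈ 0.0636.

0.0636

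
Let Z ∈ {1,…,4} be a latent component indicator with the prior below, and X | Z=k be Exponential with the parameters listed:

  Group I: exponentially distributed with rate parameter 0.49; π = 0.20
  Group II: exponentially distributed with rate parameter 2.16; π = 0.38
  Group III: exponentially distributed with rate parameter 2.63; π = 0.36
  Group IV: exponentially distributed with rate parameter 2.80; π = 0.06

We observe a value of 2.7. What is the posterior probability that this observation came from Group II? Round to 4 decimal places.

0.0819

Apply Bayes' rule: the posterior for each component is proportional to its prior times its likelihood at x.
Component likelihoods at x = 2.7:
  L_I = 0.49·e^(−0.49·2.7) = 0.49·e^(−1.3230) = 0.130504
  L_II = 2.16·e^(−2.16·2.7) = 2.16·e^(−5.8320) = 0.00633357
  L_III = 2.63·e^(−2.63·2.7) = 2.63·e^(−7.1010) = 0.00216786
  L_IV = 2.80·e^(−2.80·2.7) = 2.80·e^(−7.5600) = 0.00145845
Unnormalised posteriors:
  w_I·L_I = 0.20 × 0.130504 = 0.0261008
  w_II·L_II = 0.38 × 0.00633357 = 0.00240676
  w_III·L_III = 0.36 × 0.00216786 = 0.000780429
  w_IV·L_IV = 0.06 × 0.00145845 = 8.7507e-05
Normaliser: 0.0261008 + 0.00240676 + 0.000780429 + 8.7507e-05 = 0.0293755
Responsibility of Group II: 0.00240676 / 0.0293755 ≈ 0.0819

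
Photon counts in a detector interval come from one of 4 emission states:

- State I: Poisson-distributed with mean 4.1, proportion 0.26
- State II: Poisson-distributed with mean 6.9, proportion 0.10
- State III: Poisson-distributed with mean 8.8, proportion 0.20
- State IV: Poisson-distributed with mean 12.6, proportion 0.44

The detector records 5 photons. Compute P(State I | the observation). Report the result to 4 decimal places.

Apply Bayes' rule: the posterior for each component is proportional to its prior times its likelihood at x.
Component likelihoods at x = 5 photons:
  f_I = 0.160004
  f_II = 0.131351
  f_III = 0.0662889
  f_IV = 0.00892403
Multiply by the mixture weights:
  π_I·f_I = 0.26 × 0.160004 = 0.041601
  π_II·f_II = 0.10 × 0.131351 = 0.0131351
  π_III·f_III = 0.20 × 0.0662889 = 0.0132578
  π_IV·f_IV = 0.44 × 0.00892403 = 0.00392657
Marginal: 0.041601 + 0.0131351 + 0.0132578 + 0.00392657 = 0.0719204
P(State I | the observation) ≈ 0.5784

0.5784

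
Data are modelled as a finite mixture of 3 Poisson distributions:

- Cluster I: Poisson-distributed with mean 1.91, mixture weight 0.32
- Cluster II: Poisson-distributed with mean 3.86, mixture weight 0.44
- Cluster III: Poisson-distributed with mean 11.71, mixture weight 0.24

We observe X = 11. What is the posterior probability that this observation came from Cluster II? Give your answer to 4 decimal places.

By Bayes' theorem, P(k | x) = w_k f_k(x) / Σ_j w_j f_j(x).
Component likelihoods at x = 11:
  p_I = 4.57835e-06
  p_II = 0.00149599
  p_III = 0.116784
Unnormalised posteriors:
  w_I·p_I = 0.32 × 4.57835e-06 = 1.46507e-06
  w_II·p_II = 0.44 × 0.00149599 = 0.000658234
  w_III·p_III = 0.24 × 0.116784 = 0.0280281
Denominator: 1.46507e-06 + 0.000658234 + 0.0280281 = 0.0286878
P(Cluster II | x) ≈ 0.0229

0.0229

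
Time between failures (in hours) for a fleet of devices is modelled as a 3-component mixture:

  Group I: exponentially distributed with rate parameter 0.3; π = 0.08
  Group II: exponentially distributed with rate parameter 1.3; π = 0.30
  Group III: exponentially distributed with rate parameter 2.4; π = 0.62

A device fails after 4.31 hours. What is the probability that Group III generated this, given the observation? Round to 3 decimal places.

0.006

The responsibility of component k is π_k f_k(x) divided by Σ_j π_j f_j(x).
Component likelihoods at x = 4.31 hours:
  f_I = 0.3·e^(−0.3·4.31) = 0.3·e^(−1.2930) = 0.0823339
  f_II = 1.3·e^(−1.3·4.31) = 1.3·e^(−5.6030) = 0.00479282
  f_III = 2.4·e^(−2.4·4.31) = 2.4·e^(−10.3440) = 7.72448e-05
Multiply by the mixture weights:
  π_I·f_I = 0.08 × 0.0823339 = 0.00658671
  π_II·f_II = 0.30 × 0.00479282 = 0.00143785
  π_III·f_III = 0.62 × 7.72448e-05 = 4.78918e-05
Sum: 0.00658671 + 0.00143785 + 4.78918e-05 = 0.00807245
Responsibility of Group III: 4.78918e-05 / 0.00807245 ≈ 0.006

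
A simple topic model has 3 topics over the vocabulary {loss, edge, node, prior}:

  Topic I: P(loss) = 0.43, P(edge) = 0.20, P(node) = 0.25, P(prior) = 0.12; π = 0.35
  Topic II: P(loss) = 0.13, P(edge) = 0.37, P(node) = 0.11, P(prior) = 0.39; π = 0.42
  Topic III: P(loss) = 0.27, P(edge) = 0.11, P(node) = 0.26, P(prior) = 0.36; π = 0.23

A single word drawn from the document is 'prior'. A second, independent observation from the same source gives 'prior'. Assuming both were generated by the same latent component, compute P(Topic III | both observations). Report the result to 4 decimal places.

Posterior ∝ prior × likelihood, so P(k | x) ∝ P(Z=k) f_k(x); normalise over all components.
Since both observations come from the same component, the likelihood for component k is f_k(x₁)·f_k(x₂).
  f_I = [0.12] × [0.12] = 0.0144
  f_II = [0.39] × [0.39] = 0.1521
  f_III = [0.36] × [0.36] = 0.1296
Multiply by the mixture weights:
  P(Z=I)·f_I = 0.35 × 0.0144 = 0.00504
  P(Z=II)·f_II = 0.42 × 0.1521 = 0.063882
  P(Z=III)·f_III = 0.23 × 0.1296 = 0.029808
Normaliser: 0.00504 + 0.063882 + 0.029808 = 0.09873
Responsibility of Topic III: 0.029808 / 0.09873 ≈ 0.3019

0.3019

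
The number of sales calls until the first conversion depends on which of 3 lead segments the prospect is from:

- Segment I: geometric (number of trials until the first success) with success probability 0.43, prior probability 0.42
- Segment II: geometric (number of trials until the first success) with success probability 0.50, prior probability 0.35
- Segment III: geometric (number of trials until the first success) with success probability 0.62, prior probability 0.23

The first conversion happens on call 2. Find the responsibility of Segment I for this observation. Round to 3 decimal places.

By Bayes' theorem, P(k | x) = π_k f_k(x) / Σ_j π_j f_j(x).
Geometric probabilities:
  f_I = 0.43·(1−0.43)^1 = 0.43·0.57 = 0.2451
  f_II = 0.50·(1−0.50)^1 = 0.50·0.5 = 0.25
  f_III = 0.62·(1−0.62)^1 = 0.62·0.38 = 0.2356
Multiply by the mixture weights:
  π_I·f_I = 0.42 × 0.2451 = 0.102942
  π_II·f_II = 0.35 × 0.25 = 0.0875
  π_III·f_III = 0.23 × 0.2356 = 0.054188
Normaliser: 0.102942 + 0.0875 + 0.054188 = 0.24463
Responsibility of Segment I: 0.102942 / 0.24463 ≈ 0.421

0.421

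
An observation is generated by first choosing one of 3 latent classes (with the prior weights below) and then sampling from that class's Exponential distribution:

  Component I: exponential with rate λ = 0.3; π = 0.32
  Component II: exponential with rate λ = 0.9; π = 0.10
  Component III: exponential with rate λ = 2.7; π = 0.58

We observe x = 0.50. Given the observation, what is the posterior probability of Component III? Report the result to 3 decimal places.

0.744

P(component k | x) = w_k·f_k(x) / marginal(x), where marginal(x) = Σ_j w_j·f_j(x).
Evaluate each component's likelihood at the observed value:
  f_I = 0.258212
  f_II = 0.573865
  f_III = 0.699949
Unnormalised posteriors:
  w_I·f_I = 0.32 × 0.258212 = 0.082628
  w_II·f_II = 0.10 × 0.573865 = 0.0573865
  w_III·f_III = 0.58 × 0.699949 = 0.40597
Marginal: 0.082628 + 0.0573865 + 0.40597 = 0.545985
Responsibility of Component III: 0.40597 / 0.545985 ≈ 0.744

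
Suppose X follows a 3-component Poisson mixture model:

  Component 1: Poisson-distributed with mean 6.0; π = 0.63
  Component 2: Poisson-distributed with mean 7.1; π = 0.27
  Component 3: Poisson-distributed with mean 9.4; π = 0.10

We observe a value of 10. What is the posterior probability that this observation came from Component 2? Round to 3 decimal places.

0.343

The responsibility of component k is π_k f_k(x) divided by Σ_j π_j f_j(x).
Component likelihoods at x = 10:
  f_1 = 0.0413031
  f_2 = 0.0740167
  f_3 = 0.122786
Unnormalised posteriors:
  π_1·f_1 = 0.63 × 0.0413031 = 0.0260209
  π_2·f_2 = 0.27 × 0.0740167 = 0.0199845
  π_3·f_3 = 0.10 × 0.122786 = 0.0122786
Denominator: 0.0260209 + 0.0199845 + 0.0122786 = 0.058284
So the posterior for Component 2 is 0.0199845 / 0.058284 ≈ 0.343.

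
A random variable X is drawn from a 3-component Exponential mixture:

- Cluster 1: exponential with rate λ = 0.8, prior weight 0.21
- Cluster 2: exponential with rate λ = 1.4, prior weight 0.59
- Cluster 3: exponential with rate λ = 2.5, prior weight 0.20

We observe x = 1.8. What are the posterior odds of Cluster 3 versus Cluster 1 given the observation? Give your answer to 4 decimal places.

Since P(k|x) ∝ π_k f_k(x), the posterior odds are π_i f_i(x) / (π_j f_j(x)).
Exponential densities:
  p_1 = 0.8·e^(−0.8·1.8) = 0.8·e^(−1.4400) = 0.189542
  p_2 = 1.4·e^(−1.4·1.8) = 1.4·e^(−2.5200) = 0.112643
  p_3 = 2.5·e^(−2.5·1.8) = 2.5·e^(−4.5000) = 0.0277725
Posterior odds = (π_3·p_3) / (π_1·p_1) = (0.20·0.0277725) / (0.21·0.189542) = 0.0055545 / 0.0398039 ≈ 0.1395

0.1395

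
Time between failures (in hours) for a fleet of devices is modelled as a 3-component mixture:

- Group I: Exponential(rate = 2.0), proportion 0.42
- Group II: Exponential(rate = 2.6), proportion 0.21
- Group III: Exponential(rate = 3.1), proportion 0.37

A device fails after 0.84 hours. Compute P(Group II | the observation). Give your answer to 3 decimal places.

Posterior ∝ prior × likelihood, so P(k | x) ∝ π_k f_k(x); normalise over all components.
Exponential densities:
  L_I = 0.372748
  L_II = 0.292735
  L_III = 0.229329
Weight by the priors:
  π_I·L_I = 0.42 × 0.372748 = 0.156554
  π_II·L_II = 0.21 × 0.292735 = 0.0614743
  π_III·L_III = 0.37 × 0.229329 = 0.0848517
Sum: 0.156554 + 0.0614743 + 0.0848517 = 0.30288
P(Group II | x) ≈ 0.203

0.203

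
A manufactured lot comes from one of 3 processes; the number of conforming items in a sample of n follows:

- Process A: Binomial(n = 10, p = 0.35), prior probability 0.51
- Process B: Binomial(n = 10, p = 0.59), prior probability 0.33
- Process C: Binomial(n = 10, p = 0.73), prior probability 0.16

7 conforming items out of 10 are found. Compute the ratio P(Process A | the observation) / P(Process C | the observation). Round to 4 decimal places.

Since P(k|x) ∝ π_k f_k(x), the posterior odds are π_i f_i(x) / (π_j f_j(x)).
Binomial probabilities:
  L_A = 0.021203
  L_B = 0.205824
  L_C = 0.260935
Posterior odds = (π_A·L_A) / (π_C·L_C) = (0.51·0.021203) / (0.16·0.260935) = 0.0108135 / 0.0417496 ≈ 0.2590

0.2590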